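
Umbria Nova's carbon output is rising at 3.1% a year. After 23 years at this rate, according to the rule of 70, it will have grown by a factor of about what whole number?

70/3.1 ≈ 22.58 years per doubling.
23 years fits 1 doubling: 2^1 = 2.

≈ 2 times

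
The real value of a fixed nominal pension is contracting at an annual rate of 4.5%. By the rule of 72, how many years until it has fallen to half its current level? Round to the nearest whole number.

The rule works in reverse for decay: 72/4.5 ≈ 16.00 years to halve.

≈ 16 years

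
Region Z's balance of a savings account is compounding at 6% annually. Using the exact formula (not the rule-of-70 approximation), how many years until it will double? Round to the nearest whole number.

t = ln(2) / ln(1 + 0.06) = 0.6931 / 0.058269 ≈ 11.89.
≈ 12 years.

12 years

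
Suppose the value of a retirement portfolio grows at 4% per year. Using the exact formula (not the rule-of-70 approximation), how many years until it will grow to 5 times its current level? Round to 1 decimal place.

t = ln(5) / ln(1 + 0.04) = 1.6094 / 0.039221 ≈ 41.03.

41.0 years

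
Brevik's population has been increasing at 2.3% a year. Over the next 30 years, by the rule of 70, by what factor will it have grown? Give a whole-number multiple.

Doubling time ≈ 70/2.3 = 30.43 years.
30/30.43 ≈ 1 doubling, so about 2^1 = 2×.

2 times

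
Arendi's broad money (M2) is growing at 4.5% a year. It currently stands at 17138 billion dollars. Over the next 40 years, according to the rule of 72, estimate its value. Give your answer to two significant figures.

around 97000 billion dollars

It doubles every 72/4.5 ≈ 16.00 years, so 40 years is 2.50 doublings.
2^2.50 ≈ 5.66; 17138 × 5.66 ≈ 97000 billion dollars.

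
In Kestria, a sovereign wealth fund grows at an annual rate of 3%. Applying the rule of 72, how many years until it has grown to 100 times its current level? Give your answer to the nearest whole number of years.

approximately 159 years

One doubling takes 72/3 = 24.00 years.
100× is log₂ 100 ≈ 6.64 doublings, so ≈ 6.64 × 24.00 = 159 years.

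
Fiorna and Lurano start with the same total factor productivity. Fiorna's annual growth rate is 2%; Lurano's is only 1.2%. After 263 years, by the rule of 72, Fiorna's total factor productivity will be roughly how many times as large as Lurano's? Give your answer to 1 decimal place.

about 7.6 times

Fiorna pulls ahead at 0.8 pp per year, so the ratio doubles every 72/0.8 ≈ 90.00 years.
In 263 years that's 2.92 doublings: 2^2.92 ≈ 7.6.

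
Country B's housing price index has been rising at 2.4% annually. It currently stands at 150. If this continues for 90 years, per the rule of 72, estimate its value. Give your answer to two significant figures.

approximately 1200

Doubling time ≈ 72/2.4 = 30.00 years.
90 years is 90/30.00 ≈ 3.00 doublings, a factor of 2^3.00 ≈ 8.00.
150 × 8.00 ≈ 1200.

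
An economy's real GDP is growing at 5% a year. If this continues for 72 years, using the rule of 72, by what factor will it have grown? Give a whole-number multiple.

72/5 ≈ 14.40 years per doubling.
72 years fits 5 doublings: 2^5 = 32.

roughly 32 times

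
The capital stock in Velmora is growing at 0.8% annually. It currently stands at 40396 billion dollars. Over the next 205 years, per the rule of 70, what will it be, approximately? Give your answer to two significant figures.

Doubling time ≈ 70/0.8 = 87.50 years.
205 years is 205/87.50 ≈ 2.34 doublings, a factor of 2^2.34 ≈ 5.06.
40396 × 5.06 ≈ 200000 billion dollars.

approximately 200000 billion dollars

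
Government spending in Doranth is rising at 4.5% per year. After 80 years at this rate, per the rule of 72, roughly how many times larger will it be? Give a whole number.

72/4.5 ≈ 16.00 years per doubling.
80 years fits 5 doublings: 2^5 = 32.

about 32 times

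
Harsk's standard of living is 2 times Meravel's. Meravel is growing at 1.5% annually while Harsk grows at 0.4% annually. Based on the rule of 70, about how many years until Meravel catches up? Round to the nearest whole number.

roughly 64 years

What matters is the difference: 1.1 pp.
Rule of 70 on the gap: the ratio halves every 70/1.1 ≈ 63.64 years.
A 2 times gap closes after 1 halving: 1 × 63.64 ≈ 64 years.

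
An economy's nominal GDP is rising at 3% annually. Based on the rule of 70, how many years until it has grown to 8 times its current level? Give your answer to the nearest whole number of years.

Doubling time ≈ 70/3 = 23.33 years.
Getting to 8× needs 3 doublings: 3 × 23.33 ≈ 70 years.

about 70 years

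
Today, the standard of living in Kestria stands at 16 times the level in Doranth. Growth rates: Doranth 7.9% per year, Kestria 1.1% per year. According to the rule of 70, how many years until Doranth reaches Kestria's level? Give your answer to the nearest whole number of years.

41 years

What matters is the difference: 6.8 pp.
Rule of 70 on the gap: the ratio halves every 70/6.8 ≈ 10.29 years.
A 16 times gap closes after 4 halvings: 4 × 10.29 ≈ 41 years.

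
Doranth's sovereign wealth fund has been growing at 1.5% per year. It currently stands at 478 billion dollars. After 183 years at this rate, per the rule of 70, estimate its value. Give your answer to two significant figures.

It doubles every 70/1.5 ≈ 46.67 years, so 183 years is 3.92 doublings.
2^3.92 ≈ 15.14; 478 × 15.14 ≈ 7200 billion dollars.

about 7200 billion dollars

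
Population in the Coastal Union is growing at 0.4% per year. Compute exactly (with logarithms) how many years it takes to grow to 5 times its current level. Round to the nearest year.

403 years

t = ln(5) / ln(1 + 0.004) = 1.6094 / 0.003992 ≈ 403.16.
≈ 403 years.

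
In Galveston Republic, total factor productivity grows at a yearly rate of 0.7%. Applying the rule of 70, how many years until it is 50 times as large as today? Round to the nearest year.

At 0.7% it doubles every 70/0.7 ≈ 100.00 years.
Reaching 50× takes log₂(50) ≈ 5.64 doublings.
5.64 × 100.00 ≈ 564 years.

≈ 564 years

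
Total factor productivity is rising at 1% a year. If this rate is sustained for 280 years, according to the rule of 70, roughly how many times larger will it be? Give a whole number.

At 1% one doubling takes ≈ 70.00 years; 280 years is 4 of them, so ×16.

roughly 16 times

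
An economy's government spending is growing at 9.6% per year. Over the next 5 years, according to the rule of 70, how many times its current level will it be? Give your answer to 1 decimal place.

1.6 times

Doubles every ≈ 7.29 years (70/9.6).
5 years is 0.69 doublings; 2^0.69 ≈ 1.6×.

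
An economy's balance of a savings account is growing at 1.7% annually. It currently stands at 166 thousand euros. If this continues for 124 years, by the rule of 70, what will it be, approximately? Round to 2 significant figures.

approximately 1300 thousand euros

Doubling time ≈ 70/1.7 = 41.18 years.
124 years is 124/41.18 ≈ 3.01 doublings, a factor of 2^3.01 ≈ 8.06.
166 × 8.06 ≈ 1300 thousand euros.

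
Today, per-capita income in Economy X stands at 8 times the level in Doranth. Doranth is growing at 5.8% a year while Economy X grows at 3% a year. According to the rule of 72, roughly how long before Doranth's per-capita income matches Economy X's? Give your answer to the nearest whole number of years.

The growth-rate gap is 5.8% − 3% = 2.8 percentage points.
So the ratio between them halves every 72/2.8 ≈ 25.71 years.
An 8 times gap closes after 3 halvings: 3 × 25.71 ≈ 77 years.

approximately 77 years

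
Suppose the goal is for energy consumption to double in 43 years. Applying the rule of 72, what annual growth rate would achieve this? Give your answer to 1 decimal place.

72 / 43 ≈ 1.67, so about 1.7% a year.

about 1.7%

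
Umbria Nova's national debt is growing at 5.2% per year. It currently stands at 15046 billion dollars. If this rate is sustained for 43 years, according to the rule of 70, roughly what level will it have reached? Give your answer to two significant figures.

Doubling time ≈ 70/5.2 = 13.46 years.
43 years is 43/13.46 ≈ 3.19 doublings, a factor of 2^3.19 ≈ 9.13.
15046 × 9.13 ≈ 140000 billion dollars.

about 140000 billion dollars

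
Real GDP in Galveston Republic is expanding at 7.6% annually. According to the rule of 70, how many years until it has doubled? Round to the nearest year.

roughly 9 years

Doubling time ≈ 70 / 7.6 = 9.21 years.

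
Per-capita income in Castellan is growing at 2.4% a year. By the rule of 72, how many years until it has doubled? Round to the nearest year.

Doubling time ≈ 72 / 2.4 = 30.00 years.

30 years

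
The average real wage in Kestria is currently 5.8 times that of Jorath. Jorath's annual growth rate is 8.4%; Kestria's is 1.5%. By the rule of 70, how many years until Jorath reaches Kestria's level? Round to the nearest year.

What matters is the difference: 6.9 pp.
Rule of 70 on the gap: the ratio halves every 70/6.9 ≈ 10.14 years.
A 5.8 times gap takes log₂(5.8) ≈ 2.54 halvings to close: 2.54 × 10.14 ≈ 26 years.

around 26 years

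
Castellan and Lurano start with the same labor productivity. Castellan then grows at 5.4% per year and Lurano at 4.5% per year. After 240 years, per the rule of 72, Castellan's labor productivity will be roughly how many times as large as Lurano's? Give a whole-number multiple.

Castellan pulls ahead at 0.9 pp per year, so the ratio doubles every 72/0.9 ≈ 80.00 years.
In 240 years that's 3.00 doublings: 2^3.00 ≈ 8.

8 times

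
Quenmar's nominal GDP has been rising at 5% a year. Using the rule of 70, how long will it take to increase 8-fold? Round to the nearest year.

One doubling takes 70/5 = 14.00 years.
8 = 2^3, so 3 doublings → 42 years.

42 years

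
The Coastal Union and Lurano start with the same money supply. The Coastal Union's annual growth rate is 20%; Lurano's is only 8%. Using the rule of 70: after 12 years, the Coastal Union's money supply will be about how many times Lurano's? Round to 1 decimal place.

Rate gap = 20% − 8% = 12 points.
The ratio doubles every 70/12 ≈ 5.83 years.
12/5.83 ≈ 2.06 doublings → ratio ≈ 2^2.06 ≈ 4.2.

about 4.2 times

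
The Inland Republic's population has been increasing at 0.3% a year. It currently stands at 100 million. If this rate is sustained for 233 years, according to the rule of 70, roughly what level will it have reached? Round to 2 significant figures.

Doubling time ≈ 70/0.3 = 233.33 years.
233 years is 233/233.33 ≈ 1.00 doublings, a factor of 2^1.00 ≈ 2.00.
100 × 2.00 ≈ 200 million.

around 200 million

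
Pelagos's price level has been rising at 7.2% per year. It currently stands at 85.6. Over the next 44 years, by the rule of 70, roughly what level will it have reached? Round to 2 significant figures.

approximately 2000

Doubling time ≈ 70/7.2 = 9.72 years.
44 years is 44/9.72 ≈ 4.53 doublings, a factor of 2^4.53 ≈ 23.10.
85.6 × 23.10 ≈ 2000.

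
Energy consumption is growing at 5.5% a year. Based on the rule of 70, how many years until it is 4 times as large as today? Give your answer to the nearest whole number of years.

25 years

At 5.5% it doubles every 70/5.5 ≈ 12.73 years.
Getting to 4× needs 2 doublings: 2 × 12.73 ≈ 25 years.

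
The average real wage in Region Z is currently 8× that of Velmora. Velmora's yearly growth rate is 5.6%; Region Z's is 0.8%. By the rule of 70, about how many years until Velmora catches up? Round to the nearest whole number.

approximately 44 years

What matters is the difference: 4.8 pp.
Rule of 70 on the gap: the ratio halves every 70/4.8 ≈ 14.58 years.
An 8× gap closes after 3 halvings: 3 × 14.58 ≈ 44 years.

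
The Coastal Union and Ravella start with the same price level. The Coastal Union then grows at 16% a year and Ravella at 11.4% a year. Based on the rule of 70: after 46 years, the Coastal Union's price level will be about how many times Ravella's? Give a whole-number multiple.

8 times

Rate gap = 16% − 11.4% = 4.6 points.
The ratio doubles every 70/4.6 ≈ 15.22 years.
46/15.22 ≈ 3.02 doublings → ratio ≈ 2^3.02 ≈ 8.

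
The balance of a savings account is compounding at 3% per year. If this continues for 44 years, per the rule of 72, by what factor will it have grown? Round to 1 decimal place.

Doubles every ≈ 24.00 years (72/3).
44 years is 1.83 doublings; 2^1.83 ≈ 3.6×.

about 3.6 times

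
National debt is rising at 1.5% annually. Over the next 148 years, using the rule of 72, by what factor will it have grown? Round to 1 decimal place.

Doubling time ≈ 72/1.5 = 48.00 years.
148 years / 48.00 ≈ 3.08 doublings → factor 2^3.08 ≈ 8.5.

around 8.5 times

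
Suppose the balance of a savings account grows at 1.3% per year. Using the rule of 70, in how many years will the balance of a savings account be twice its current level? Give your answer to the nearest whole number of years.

54 years

Doubling time ≈ 70 / 1.3 = 53.85 years.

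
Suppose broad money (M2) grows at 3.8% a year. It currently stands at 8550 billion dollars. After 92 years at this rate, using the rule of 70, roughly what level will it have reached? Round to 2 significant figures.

270000 billion dollars

Doubling time ≈ 70/3.8 = 18.42 years.
92 years is 92/18.42 ≈ 4.99 doublings, a factor of 2^4.99 ≈ 31.78.
8550 × 31.78 ≈ 270000 billion dollars.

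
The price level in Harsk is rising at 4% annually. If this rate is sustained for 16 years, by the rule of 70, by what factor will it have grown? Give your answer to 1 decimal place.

≈ 1.9 times

Doubling time ≈ 70/4 = 17.50 years.
16 years / 17.50 ≈ 0.91 doublings → factor 2^0.91 ≈ 1.9.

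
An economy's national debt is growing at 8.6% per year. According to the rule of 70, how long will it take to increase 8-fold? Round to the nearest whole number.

about 24 years

One doubling takes 70/8.6 = 8.14 years.
8 = 2^3, so 3 doublings → 24 years.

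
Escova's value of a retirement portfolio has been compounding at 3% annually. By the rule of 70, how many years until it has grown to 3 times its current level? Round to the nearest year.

around 37 years

At 3% it doubles every 70/3 ≈ 23.33 years.
Reaching 3× takes log₂(3) ≈ 1.58 doublings.
1.58 × 23.33 ≈ 37 years.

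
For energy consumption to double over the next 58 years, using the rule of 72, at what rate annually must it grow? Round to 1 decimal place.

72 / 58 ≈ 1.24, so about 1.2% annually.

about 1.2% annually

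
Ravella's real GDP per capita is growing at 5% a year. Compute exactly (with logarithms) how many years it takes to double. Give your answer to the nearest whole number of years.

t = ln(2) / ln(1 + 0.05) = 0.6931 / 0.048790 ≈ 14.21.
≈ 14 years.

14 years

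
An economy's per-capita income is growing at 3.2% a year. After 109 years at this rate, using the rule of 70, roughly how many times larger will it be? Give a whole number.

Doubling time ≈ 70/3.2 = 21.88 years.
109/21.88 ≈ 5 doublings, so about 2^5 = 32×.

about 32 times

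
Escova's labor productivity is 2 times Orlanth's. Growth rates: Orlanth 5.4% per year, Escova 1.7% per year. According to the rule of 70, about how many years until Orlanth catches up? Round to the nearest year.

19 years

The growth-rate gap is 5.4% − 1.7% = 3.7 percentage points.
So the ratio between them halves every 70/3.7 ≈ 18.92 years.
A 2 times gap closes after 1 halving: 1 × 18.92 ≈ 19 years.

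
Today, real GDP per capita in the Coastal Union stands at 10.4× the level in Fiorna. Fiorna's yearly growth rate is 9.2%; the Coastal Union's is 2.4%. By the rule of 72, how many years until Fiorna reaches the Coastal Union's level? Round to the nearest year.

Fiorna gains on the Coastal Union at 9.2% − 2.4% = 6.8 points a year.
At that relative rate the gap halves every 72/6.8 ≈ 10.59 years.
A 10.4× gap takes log₂(10.4) ≈ 3.38 halvings to close: 3.38 × 10.59 ≈ 36 years.

roughly 36 years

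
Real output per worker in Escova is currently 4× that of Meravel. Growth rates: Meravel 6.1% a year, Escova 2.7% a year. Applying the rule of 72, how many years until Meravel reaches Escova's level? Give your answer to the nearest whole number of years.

What matters is the difference: 3.4 pp.
Rule of 72 on the gap: the ratio halves every 72/3.4 ≈ 21.18 years.
A 4× gap closes after 2 halvings: 2 × 21.18 ≈ 42 years.

≈ 42 years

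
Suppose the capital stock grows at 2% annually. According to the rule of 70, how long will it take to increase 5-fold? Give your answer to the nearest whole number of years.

One doubling takes 70/2 = 35.00 years.
5× is log₂ 5 ≈ 2.32 doublings, so ≈ 2.32 × 35.00 = 81 years.

about 81 years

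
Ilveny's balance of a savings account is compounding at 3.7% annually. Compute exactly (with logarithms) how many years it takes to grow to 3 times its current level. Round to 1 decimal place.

t = ln(3) / ln(1 + 0.037) = 1.0986 / 0.036332 ≈ 30.24.

30.2 years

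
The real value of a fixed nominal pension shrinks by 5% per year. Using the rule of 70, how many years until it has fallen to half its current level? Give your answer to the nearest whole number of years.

≈ 14 years

Halving time ≈ 70 / 5 = 14.00 → 14 years.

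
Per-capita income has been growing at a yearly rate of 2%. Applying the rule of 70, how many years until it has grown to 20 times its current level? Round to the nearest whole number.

At 2% it doubles every 70/2 ≈ 35.00 years.
Reaching 20× takes log₂(20) ≈ 4.32 doublings.
4.32 × 35.00 ≈ 151 years.

approximately 151 years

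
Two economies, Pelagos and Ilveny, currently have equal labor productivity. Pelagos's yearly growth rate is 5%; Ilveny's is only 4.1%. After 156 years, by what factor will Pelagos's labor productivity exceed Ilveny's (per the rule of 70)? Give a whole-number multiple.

≈ 4 times

Rate gap = 5% − 4.1% = 0.9 points.
The ratio doubles every 70/0.9 ≈ 77.78 years.
156/77.78 ≈ 2.01 doublings → ratio ≈ 2^2.01 ≈ 4.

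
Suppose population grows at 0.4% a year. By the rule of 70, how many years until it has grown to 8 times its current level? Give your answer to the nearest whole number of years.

about 525 years

At 0.4% it doubles every 70/0.4 ≈ 175.00 years.
Getting to 8× needs 3 doublings: 3 × 175.00 ≈ 525 years.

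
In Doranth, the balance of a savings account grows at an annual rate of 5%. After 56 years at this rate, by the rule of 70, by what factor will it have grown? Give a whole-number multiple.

Doubling time ≈ 70/5 = 14.00 years.
56/14.00 ≈ 4 doublings, so about 2^4 = 16×.

around 16 times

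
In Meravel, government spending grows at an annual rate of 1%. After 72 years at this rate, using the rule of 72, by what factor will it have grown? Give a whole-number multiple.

≈ 2 times

Doubling time ≈ 72/1 = 72.00 years.
72/72.00 ≈ 1 doubling, so about 2^1 = 2×.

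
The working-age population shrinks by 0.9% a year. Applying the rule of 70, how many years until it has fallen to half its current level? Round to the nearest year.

Falling at 0.9%, it halves about every 70/0.9 = 77.78 years.

78 years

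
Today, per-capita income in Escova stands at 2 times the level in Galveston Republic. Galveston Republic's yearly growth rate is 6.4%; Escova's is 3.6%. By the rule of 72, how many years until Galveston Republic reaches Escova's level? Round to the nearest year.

Galveston Republic gains on Escova at 6.4% − 3.6% = 2.8 points a year.
At that relative rate the gap halves every 72/2.8 ≈ 25.71 years.
A 2 times gap closes after 1 halving: 1 × 25.71 ≈ 26 years.

roughly 26 years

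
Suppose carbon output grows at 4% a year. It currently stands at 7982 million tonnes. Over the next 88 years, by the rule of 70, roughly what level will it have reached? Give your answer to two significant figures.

roughly 260000 million tonnes

It doubles every 70/4 ≈ 17.50 years, so 88 years is 5.03 doublings.
2^5.03 ≈ 32.67; 7982 × 32.67 ≈ 260000 million tonnes.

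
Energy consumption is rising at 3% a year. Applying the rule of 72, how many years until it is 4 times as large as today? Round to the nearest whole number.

At 3% it doubles every 72/3 ≈ 24.00 years.
Getting to 4× needs 2 doublings: 2 × 24.00 ≈ 48 years.

≈ 48 years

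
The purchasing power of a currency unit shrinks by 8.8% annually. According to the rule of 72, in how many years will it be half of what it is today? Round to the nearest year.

Falling at 8.8%, it halves about every 72/8.8 = 8.18 years.

about 8 years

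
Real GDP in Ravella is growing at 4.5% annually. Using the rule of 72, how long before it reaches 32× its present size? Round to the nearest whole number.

80 years

At 4.5% it doubles every 72/4.5 ≈ 16.00 years.
Getting to 32× needs 5 doublings: 5 × 16.00 ≈ 80 years.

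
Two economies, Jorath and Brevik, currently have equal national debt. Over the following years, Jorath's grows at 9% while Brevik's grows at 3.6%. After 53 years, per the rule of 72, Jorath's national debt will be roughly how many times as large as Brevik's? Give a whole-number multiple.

≈ 16 times

Rate gap = 9% − 3.6% = 5.4 points.
The ratio doubles every 72/5.4 ≈ 13.33 years.
53/13.33 ≈ 3.98 doublings → ratio ≈ 2^3.98 ≈ 16.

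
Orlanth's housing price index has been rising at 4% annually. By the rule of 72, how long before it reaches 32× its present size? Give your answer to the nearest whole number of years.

At 4% it doubles every 72/4 ≈ 18.00 years.
Getting to 32× needs 5 doublings: 5 × 18.00 ≈ 90 years.

≈ 90 years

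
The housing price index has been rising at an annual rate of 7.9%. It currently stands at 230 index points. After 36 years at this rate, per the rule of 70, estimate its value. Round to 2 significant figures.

approximately 3800 index points

Doubling time ≈ 70/7.9 = 8.86 years.
36 years is 36/8.86 ≈ 4.06 doublings, a factor of 2^4.06 ≈ 16.68.
230 × 16.68 ≈ 3800 index points.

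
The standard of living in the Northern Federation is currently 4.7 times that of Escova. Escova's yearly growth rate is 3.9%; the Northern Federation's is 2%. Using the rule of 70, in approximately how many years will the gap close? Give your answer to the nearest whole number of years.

about 82 years

The growth-rate gap is 3.9% − 2% = 1.9 percentage points.
So the ratio between them halves every 70/1.9 ≈ 36.84 years.
A 4.7 times gap takes log₂(4.7) ≈ 2.23 halvings to close: 2.23 × 36.84 ≈ 82 years.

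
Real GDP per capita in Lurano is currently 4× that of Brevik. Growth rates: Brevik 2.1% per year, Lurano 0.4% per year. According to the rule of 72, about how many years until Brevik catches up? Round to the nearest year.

The growth-rate gap is 2.1% − 0.4% = 1.7 percentage points.
So the ratio between them halves every 72/1.7 ≈ 42.35 years.
A 4× gap closes after 2 halvings: 2 × 42.35 ≈ 85 years.

85 years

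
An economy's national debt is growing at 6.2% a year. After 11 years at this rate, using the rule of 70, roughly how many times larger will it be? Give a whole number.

70/6.2 ≈ 11.29 years per doubling.
11 years fits 1 doubling: 2^1 = 2.

≈ 2 times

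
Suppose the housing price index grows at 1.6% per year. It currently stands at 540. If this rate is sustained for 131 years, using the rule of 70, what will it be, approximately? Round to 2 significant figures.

Doubling time ≈ 70/1.6 = 43.75 years.
131 years is 131/43.75 ≈ 2.99 doublings, a factor of 2^2.99 ≈ 7.94.
540 × 7.94 ≈ 4300.

4300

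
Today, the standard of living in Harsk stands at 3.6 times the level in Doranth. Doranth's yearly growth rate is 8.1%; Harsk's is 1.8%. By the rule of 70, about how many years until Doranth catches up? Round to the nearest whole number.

roughly 21 years

The growth-rate gap is 8.1% − 1.8% = 6.3 percentage points.
So the ratio between them halves every 70/6.3 ≈ 11.11 years.
A 3.6 times gap takes log₂(3.6) ≈ 1.85 halvings to close: 1.85 × 11.11 ≈ 21 years.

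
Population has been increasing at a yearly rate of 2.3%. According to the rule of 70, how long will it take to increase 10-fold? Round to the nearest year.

One doubling takes 70/2.3 = 30.43 years.
Reaching 10× takes log₂(10) ≈ 3.32 doublings.
3.32 × 30.43 ≈ 101 years.

approximately 101 years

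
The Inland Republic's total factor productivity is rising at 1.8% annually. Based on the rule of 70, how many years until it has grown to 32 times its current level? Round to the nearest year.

approximately 194 years

Doubling time ≈ 70/1.8 = 38.89 years.
32× is 5 doublings, so 5 × 38.89 ≈ 194 years.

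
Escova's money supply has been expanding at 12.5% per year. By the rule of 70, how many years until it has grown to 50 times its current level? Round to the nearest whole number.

At 12.5% it doubles every 70/12.5 ≈ 5.60 years.
50× is log₂ 50 ≈ 5.64 doublings, so ≈ 5.64 × 5.60 = 32 years.

roughly 32 years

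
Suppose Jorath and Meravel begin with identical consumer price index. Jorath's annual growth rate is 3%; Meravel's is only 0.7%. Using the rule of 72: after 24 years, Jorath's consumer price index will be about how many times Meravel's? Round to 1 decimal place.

about 1.7 times

Only the 2.3-point difference matters.
72/2.3 ≈ 31.30 years per doubling of the ratio; 24 years gives 0.77 doublings, so ≈ 1.7×.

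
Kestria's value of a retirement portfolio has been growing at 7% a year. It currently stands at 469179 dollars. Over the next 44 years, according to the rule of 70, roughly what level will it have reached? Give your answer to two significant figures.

Doubling time ≈ 70/7 = 10.00 years.
44 years is 44/10.00 ≈ 4.40 doublings, a factor of 2^4.40 ≈ 21.11.
469179 × 21.11 ≈ 9900000 dollars.

≈ 9900000 dollars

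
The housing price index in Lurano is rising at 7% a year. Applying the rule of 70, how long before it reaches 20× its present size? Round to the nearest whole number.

At 7% it doubles every 70/7 ≈ 10.00 years.
Reaching 20× takes log₂(20) ≈ 4.32 doublings.
4.32 × 10.00 ≈ 43 years.

≈ 43 years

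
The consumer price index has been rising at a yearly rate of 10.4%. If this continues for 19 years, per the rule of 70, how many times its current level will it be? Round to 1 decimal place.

Doubles every ≈ 6.73 years (70/10.4).
19 years is 2.82 doublings; 2^2.82 ≈ 7.1×.

approximately 7.1 times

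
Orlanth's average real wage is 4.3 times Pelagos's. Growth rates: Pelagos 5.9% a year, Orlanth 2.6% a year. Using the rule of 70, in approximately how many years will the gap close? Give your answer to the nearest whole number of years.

about 45 years

The growth-rate gap is 5.9% − 2.6% = 3.3 percentage points.
So the ratio between them halves every 70/3.3 ≈ 21.21 years.
A 4.3 times gap takes log₂(4.3) ≈ 2.10 halvings to close: 2.10 × 21.21 ≈ 45 years.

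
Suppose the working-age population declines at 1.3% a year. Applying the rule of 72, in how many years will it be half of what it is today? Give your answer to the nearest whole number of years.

Falling at 1.3%, it halves about every 72/1.3 = 55.38 years.

≈ 55 years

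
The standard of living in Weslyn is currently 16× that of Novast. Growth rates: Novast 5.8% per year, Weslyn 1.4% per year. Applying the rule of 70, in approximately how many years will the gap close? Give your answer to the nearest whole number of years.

around 64 years

What matters is the difference: 4.4 pp.
Rule of 70 on the gap: the ratio halves every 70/4.4 ≈ 15.91 years.
A 16× gap closes after 4 halvings: 4 × 15.91 ≈ 64 years.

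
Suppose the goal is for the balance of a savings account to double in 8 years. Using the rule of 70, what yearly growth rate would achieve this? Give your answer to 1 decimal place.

70 / 8 ≈ 8.75, so about 8.8% per year.

about 8.8%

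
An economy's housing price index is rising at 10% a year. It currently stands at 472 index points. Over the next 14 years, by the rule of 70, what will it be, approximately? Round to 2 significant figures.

around 1900 index points

Doubling time ≈ 70/10 = 7.00 years.
14 years is 14/7.00 ≈ 2.00 doublings, a factor of 2^2.00 ≈ 4.00.
472 × 4.00 ≈ 1900 index points.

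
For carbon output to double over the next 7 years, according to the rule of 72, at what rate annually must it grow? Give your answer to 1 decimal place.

10.3% annually

72 / 7 ≈ 10.29, so about 10.3% annually.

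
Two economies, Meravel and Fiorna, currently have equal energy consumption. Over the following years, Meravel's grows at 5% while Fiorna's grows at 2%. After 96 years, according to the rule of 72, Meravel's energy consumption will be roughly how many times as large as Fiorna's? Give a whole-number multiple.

Only the 3-point difference matters.
72/3 ≈ 24.00 years per doubling of the ratio; 96 years gives 4.00 doublings, so ≈ 16×.

16 times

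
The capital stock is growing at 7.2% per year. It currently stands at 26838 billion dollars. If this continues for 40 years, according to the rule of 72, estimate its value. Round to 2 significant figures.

It doubles every 72/7.2 ≈ 10.00 years, so 40 years is 4.00 doublings.
2^4.00 ≈ 16.00; 26838 × 16.00 ≈ 430000 billion dollars.

around 430000 billion dollars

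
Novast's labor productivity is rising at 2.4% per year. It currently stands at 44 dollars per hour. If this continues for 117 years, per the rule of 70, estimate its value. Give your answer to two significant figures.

about 710 dollars per hour

It doubles every 70/2.4 ≈ 29.17 years, so 117 years is 4.01 doublings.
2^4.01 ≈ 16.11; 44 × 16.11 ≈ 710 dollars per hour.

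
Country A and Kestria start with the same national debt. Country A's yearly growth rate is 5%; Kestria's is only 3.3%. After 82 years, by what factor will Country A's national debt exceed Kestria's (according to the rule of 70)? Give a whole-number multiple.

Rate gap = 5% − 3.3% = 1.7 points.
The ratio doubles every 70/1.7 ≈ 41.18 years.
82/41.18 ≈ 1.99 doublings → ratio ≈ 2^1.99 ≈ 4.

roughly 4 times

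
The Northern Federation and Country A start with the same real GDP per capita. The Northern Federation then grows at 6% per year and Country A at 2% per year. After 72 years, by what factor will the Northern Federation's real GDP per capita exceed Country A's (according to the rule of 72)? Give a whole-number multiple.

around 16 times

the Northern Federation pulls ahead at 4 pp per year, so the ratio doubles every 72/4 ≈ 18.00 years.
In 72 years that's 4.00 doublings: 2^4.00 ≈ 16.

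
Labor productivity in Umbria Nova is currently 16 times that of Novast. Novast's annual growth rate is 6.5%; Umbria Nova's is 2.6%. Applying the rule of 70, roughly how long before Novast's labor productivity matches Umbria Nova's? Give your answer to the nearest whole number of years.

What matters is the difference: 3.9 pp.
Rule of 70 on the gap: the ratio halves every 70/3.9 ≈ 17.95 years.
A 16 times gap closes after 4 halvings: 4 × 17.95 ≈ 72 years.

about 72 years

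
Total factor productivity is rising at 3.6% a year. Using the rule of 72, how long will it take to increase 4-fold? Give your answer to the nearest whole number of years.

At 3.6% it doubles every 72/3.6 ≈ 20.00 years.
4× is 2 doublings, so 2 × 20.00 ≈ 40 years.

about 40 years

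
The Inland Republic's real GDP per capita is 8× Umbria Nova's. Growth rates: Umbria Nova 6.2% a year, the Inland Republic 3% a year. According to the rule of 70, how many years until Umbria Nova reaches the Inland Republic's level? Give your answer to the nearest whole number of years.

What matters is the difference: 3.2 pp.
Rule of 70 on the gap: the ratio halves every 70/3.2 ≈ 21.88 years.
An 8× gap closes after 3 halvings: 3 × 21.88 ≈ 66 years.

≈ 66 years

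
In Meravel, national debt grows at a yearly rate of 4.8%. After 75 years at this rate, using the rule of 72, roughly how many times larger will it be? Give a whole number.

roughly 32 times

Doubling time ≈ 72/4.8 = 15.00 years.
75/15.00 ≈ 5 doublings, so about 2^5 = 32×.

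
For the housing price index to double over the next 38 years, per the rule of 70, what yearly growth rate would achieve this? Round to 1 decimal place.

about 1.8% per year

70 / 38 ≈ 1.84, so about 1.8% per year.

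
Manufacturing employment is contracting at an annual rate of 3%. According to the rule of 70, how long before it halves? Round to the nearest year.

Falling at 3%, it halves about every 70/3 = 23.33 years.

around 23 years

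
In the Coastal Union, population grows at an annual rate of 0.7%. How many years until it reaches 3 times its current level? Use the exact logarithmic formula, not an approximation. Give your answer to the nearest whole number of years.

t = ln(3) / ln(1 + 0.007) = 1.0986 / 0.006976 ≈ 157.48.
≈ 157 years.

157 years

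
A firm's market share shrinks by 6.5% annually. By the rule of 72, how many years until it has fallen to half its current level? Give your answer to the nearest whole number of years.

≈ 11 years

The rule works in reverse for decay: 72/6.5 ≈ 11.08 years to halve.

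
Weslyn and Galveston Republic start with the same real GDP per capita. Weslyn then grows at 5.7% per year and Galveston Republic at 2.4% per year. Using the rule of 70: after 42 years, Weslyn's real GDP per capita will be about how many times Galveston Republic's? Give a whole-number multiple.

approximately 4 times

Rate gap = 5.7% − 2.4% = 3.3 points.
The ratio doubles every 70/3.3 ≈ 21.21 years.
42/21.21 ≈ 1.98 doublings → ratio ≈ 2^1.98 ≈ 4.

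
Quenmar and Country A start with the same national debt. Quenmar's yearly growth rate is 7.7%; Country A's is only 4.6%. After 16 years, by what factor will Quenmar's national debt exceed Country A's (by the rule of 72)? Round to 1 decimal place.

Rate gap = 7.7% − 4.6% = 3.1 points.
The ratio doubles every 72/3.1 ≈ 23.23 years.
16/23.23 ≈ 0.69 doublings → ratio ≈ 2^0.69 ≈ 1.6.

1.6 times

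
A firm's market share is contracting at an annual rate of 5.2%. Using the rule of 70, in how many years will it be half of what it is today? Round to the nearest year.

Halving time ≈ 70 / 5.2 = 13.46 → 13 years.

about 13 years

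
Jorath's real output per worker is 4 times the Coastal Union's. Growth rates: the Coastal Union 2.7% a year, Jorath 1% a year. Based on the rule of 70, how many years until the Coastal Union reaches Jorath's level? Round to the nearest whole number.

What matters is the difference: 1.7 pp.
Rule of 70 on the gap: the ratio halves every 70/1.7 ≈ 41.18 years.
A 4 times gap closes after 2 halvings: 2 × 41.18 ≈ 82 years.

roughly 82 years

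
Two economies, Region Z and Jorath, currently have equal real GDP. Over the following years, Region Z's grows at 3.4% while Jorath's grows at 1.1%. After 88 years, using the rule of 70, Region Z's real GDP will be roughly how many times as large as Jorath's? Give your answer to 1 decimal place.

Rate gap = 3.4% − 1.1% = 2.3 points.
The ratio doubles every 70/2.3 ≈ 30.43 years.
88/30.43 ≈ 2.89 doublings → ratio ≈ 2^2.89 ≈ 7.4.

roughly 7.4 times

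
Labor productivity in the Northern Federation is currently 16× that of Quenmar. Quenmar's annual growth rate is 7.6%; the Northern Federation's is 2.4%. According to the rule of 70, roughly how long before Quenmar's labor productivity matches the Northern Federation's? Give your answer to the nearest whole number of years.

54 years

Quenmar gains on the Northern Federation at 7.6% − 2.4% = 5.2 points a year.
At that relative rate the gap halves every 70/5.2 ≈ 13.46 years.
A 16× gap closes after 4 halvings: 4 × 13.46 ≈ 54 years.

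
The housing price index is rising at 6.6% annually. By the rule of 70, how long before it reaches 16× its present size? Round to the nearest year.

At 6.6% it doubles every 70/6.6 ≈ 10.61 years.
16 = 2^4, so 4 doublings → 42 years.

42 years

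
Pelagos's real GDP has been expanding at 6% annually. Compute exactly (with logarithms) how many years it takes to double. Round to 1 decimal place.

11.9 years

t = ln(2) / ln(1 + 0.06) = 0.6931 / 0.058269 ≈ 11.89.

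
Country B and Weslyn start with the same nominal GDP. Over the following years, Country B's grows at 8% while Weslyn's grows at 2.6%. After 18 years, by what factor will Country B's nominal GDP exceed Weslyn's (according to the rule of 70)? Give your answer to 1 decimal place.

roughly 2.6 times

Country B pulls ahead at 5.4 pp per year, so the ratio doubles every 70/5.4 ≈ 12.96 years.
In 18 years that's 1.39 doublings: 2^1.39 ≈ 2.6.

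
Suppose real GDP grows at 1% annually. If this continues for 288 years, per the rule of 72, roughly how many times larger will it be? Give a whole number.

At 1% one doubling takes ≈ 72.00 years; 288 years is 4 of them, so ×16.

approximately 16 times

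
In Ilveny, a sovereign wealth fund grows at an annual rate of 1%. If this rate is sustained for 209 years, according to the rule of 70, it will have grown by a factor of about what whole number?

Doubling time ≈ 70/1 = 70.00 years.
209/70.00 ≈ 3 doublings, so about 2^3 = 8×.

about 8 times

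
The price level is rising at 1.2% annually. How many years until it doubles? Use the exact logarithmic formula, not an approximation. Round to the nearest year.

58 years

t = ln(2) / ln(1 + 0.012) = 0.6931 / 0.011929 ≈ 58.10.
≈ 58 years.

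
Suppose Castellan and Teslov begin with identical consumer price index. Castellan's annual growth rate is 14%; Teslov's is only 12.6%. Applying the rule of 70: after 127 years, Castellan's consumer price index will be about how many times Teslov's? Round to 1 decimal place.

Rate gap = 14% − 12.6% = 1.4 points.
The ratio doubles every 70/1.4 ≈ 50.00 years.
127/50.00 ≈ 2.54 doublings → ratio ≈ 2^2.54 ≈ 5.8.

about 5.8 times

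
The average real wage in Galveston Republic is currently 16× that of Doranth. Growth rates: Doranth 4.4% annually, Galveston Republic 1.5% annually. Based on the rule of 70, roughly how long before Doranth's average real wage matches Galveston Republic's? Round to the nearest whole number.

The growth-rate gap is 4.4% − 1.5% = 2.9 percentage points.
So the ratio between them halves every 70/2.9 ≈ 24.14 years.
A 16× gap closes after 4 halvings: 4 × 24.14 ≈ 97 years.

≈ 97 years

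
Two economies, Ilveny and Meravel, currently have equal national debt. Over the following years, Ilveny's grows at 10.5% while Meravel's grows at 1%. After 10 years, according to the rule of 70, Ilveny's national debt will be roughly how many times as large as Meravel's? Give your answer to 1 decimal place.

Only the 9.5-point difference matters.
70/9.5 ≈ 7.37 years per doubling of the ratio; 10 years gives 1.36 doublings, so ≈ 2.6×.

approximately 2.6 times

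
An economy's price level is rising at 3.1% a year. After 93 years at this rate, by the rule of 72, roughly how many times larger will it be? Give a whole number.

roughly 16 times

72/3.1 ≈ 23.23 years per doubling.
93 years fits 4 doublings: 2^4 = 16.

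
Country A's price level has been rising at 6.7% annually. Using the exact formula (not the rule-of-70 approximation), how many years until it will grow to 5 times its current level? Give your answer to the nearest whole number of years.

t = ln(5) / ln(1 + 0.067) = 1.6094 / 0.064851 ≈ 24.82.
≈ 25 years.

25 years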